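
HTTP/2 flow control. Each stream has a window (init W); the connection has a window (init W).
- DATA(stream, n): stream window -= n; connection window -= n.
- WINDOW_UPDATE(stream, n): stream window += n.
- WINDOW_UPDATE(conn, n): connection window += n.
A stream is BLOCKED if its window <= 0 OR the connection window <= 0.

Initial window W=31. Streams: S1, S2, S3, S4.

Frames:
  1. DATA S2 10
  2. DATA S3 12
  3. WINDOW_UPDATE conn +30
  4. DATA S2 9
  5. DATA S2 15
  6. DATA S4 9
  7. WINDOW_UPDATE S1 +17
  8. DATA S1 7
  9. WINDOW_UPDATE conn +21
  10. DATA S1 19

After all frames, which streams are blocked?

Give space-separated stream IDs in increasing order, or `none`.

Answer: S2

Derivation:
Op 1: conn=21 S1=31 S2=21 S3=31 S4=31 blocked=[]
Op 2: conn=9 S1=31 S2=21 S3=19 S4=31 blocked=[]
Op 3: conn=39 S1=31 S2=21 S3=19 S4=31 blocked=[]
Op 4: conn=30 S1=31 S2=12 S3=19 S4=31 blocked=[]
Op 5: conn=15 S1=31 S2=-3 S3=19 S4=31 blocked=[2]
Op 6: conn=6 S1=31 S2=-3 S3=19 S4=22 blocked=[2]
Op 7: conn=6 S1=48 S2=-3 S3=19 S4=22 blocked=[2]
Op 8: conn=-1 S1=41 S2=-3 S3=19 S4=22 blocked=[1, 2, 3, 4]
Op 9: conn=20 S1=41 S2=-3 S3=19 S4=22 blocked=[2]
Op 10: conn=1 S1=22 S2=-3 S3=19 S4=22 blocked=[2]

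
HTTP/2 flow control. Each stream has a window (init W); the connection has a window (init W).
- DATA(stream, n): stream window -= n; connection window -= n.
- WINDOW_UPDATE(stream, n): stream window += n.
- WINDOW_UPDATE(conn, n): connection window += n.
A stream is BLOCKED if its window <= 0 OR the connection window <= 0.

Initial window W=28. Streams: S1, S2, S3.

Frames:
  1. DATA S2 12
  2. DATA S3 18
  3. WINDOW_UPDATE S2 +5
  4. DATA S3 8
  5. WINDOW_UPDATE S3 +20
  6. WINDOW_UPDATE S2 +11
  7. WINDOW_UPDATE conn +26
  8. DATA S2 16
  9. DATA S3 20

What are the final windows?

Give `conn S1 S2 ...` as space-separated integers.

Answer: -20 28 16 2

Derivation:
Op 1: conn=16 S1=28 S2=16 S3=28 blocked=[]
Op 2: conn=-2 S1=28 S2=16 S3=10 blocked=[1, 2, 3]
Op 3: conn=-2 S1=28 S2=21 S3=10 blocked=[1, 2, 3]
Op 4: conn=-10 S1=28 S2=21 S3=2 blocked=[1, 2, 3]
Op 5: conn=-10 S1=28 S2=21 S3=22 blocked=[1, 2, 3]
Op 6: conn=-10 S1=28 S2=32 S3=22 blocked=[1, 2, 3]
Op 7: conn=16 S1=28 S2=32 S3=22 blocked=[]
Op 8: conn=0 S1=28 S2=16 S3=22 blocked=[1, 2, 3]
Op 9: conn=-20 S1=28 S2=16 S3=2 blocked=[1, 2, 3]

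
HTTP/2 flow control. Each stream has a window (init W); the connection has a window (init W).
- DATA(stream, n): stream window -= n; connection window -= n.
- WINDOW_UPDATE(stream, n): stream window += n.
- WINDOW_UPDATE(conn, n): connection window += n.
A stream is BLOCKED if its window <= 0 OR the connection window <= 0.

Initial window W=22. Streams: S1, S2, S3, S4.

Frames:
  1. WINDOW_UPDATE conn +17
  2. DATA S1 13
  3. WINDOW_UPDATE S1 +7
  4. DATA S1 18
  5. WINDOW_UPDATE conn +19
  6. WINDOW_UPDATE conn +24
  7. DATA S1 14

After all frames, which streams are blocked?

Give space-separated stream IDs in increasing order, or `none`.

Answer: S1

Derivation:
Op 1: conn=39 S1=22 S2=22 S3=22 S4=22 blocked=[]
Op 2: conn=26 S1=9 S2=22 S3=22 S4=22 blocked=[]
Op 3: conn=26 S1=16 S2=22 S3=22 S4=22 blocked=[]
Op 4: conn=8 S1=-2 S2=22 S3=22 S4=22 blocked=[1]
Op 5: conn=27 S1=-2 S2=22 S3=22 S4=22 blocked=[1]
Op 6: conn=51 S1=-2 S2=22 S3=22 S4=22 blocked=[1]
Op 7: conn=37 S1=-16 S2=22 S3=22 S4=22 blocked=[1]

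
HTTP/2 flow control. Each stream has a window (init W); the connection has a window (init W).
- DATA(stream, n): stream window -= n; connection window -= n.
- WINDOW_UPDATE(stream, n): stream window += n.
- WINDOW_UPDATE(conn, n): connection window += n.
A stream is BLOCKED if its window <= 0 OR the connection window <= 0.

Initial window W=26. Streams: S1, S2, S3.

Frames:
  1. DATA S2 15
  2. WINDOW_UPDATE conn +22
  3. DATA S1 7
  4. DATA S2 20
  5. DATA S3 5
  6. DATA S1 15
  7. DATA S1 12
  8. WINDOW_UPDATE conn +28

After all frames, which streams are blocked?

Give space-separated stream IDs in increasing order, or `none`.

Answer: S1 S2

Derivation:
Op 1: conn=11 S1=26 S2=11 S3=26 blocked=[]
Op 2: conn=33 S1=26 S2=11 S3=26 blocked=[]
Op 3: conn=26 S1=19 S2=11 S3=26 blocked=[]
Op 4: conn=6 S1=19 S2=-9 S3=26 blocked=[2]
Op 5: conn=1 S1=19 S2=-9 S3=21 blocked=[2]
Op 6: conn=-14 S1=4 S2=-9 S3=21 blocked=[1, 2, 3]
Op 7: conn=-26 S1=-8 S2=-9 S3=21 blocked=[1, 2, 3]
Op 8: conn=2 S1=-8 S2=-9 S3=21 blocked=[1, 2]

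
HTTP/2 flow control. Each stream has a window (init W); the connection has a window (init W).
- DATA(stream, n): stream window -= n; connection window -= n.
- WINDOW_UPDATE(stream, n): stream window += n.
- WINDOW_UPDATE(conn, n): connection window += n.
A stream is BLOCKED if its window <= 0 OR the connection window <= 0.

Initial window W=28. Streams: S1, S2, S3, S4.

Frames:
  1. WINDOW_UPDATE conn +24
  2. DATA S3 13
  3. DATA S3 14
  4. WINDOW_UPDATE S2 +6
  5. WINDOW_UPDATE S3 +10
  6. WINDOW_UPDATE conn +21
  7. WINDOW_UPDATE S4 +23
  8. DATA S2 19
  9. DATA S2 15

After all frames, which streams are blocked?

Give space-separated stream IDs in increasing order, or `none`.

Answer: S2

Derivation:
Op 1: conn=52 S1=28 S2=28 S3=28 S4=28 blocked=[]
Op 2: conn=39 S1=28 S2=28 S3=15 S4=28 blocked=[]
Op 3: conn=25 S1=28 S2=28 S3=1 S4=28 blocked=[]
Op 4: conn=25 S1=28 S2=34 S3=1 S4=28 blocked=[]
Op 5: conn=25 S1=28 S2=34 S3=11 S4=28 blocked=[]
Op 6: conn=46 S1=28 S2=34 S3=11 S4=28 blocked=[]
Op 7: conn=46 S1=28 S2=34 S3=11 S4=51 blocked=[]
Op 8: conn=27 S1=28 S2=15 S3=11 S4=51 blocked=[]
Op 9: conn=12 S1=28 S2=0 S3=11 S4=51 blocked=[2]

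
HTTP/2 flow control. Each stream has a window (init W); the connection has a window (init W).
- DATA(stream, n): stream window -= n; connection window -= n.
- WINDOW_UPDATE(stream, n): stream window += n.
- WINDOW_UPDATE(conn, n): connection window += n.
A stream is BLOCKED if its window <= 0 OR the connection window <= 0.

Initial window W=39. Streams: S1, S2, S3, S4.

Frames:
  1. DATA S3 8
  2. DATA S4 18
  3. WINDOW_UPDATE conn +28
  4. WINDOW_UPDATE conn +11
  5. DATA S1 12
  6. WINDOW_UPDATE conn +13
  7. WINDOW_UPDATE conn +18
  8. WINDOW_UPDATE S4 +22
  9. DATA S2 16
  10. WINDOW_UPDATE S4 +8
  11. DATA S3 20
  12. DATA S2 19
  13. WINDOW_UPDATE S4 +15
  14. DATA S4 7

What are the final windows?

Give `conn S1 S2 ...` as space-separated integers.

Answer: 9 27 4 11 59

Derivation:
Op 1: conn=31 S1=39 S2=39 S3=31 S4=39 blocked=[]
Op 2: conn=13 S1=39 S2=39 S3=31 S4=21 blocked=[]
Op 3: conn=41 S1=39 S2=39 S3=31 S4=21 blocked=[]
Op 4: conn=52 S1=39 S2=39 S3=31 S4=21 blocked=[]
Op 5: conn=40 S1=27 S2=39 S3=31 S4=21 blocked=[]
Op 6: conn=53 S1=27 S2=39 S3=31 S4=21 blocked=[]
Op 7: conn=71 S1=27 S2=39 S3=31 S4=21 blocked=[]
Op 8: conn=71 S1=27 S2=39 S3=31 S4=43 blocked=[]
Op 9: conn=55 S1=27 S2=23 S3=31 S4=43 blocked=[]
Op 10: conn=55 S1=27 S2=23 S3=31 S4=51 blocked=[]
Op 11: conn=35 S1=27 S2=23 S3=11 S4=51 blocked=[]
Op 12: conn=16 S1=27 S2=4 S3=11 S4=51 blocked=[]
Op 13: conn=16 S1=27 S2=4 S3=11 S4=66 blocked=[]
Op 14: conn=9 S1=27 S2=4 S3=11 S4=59 blocked=[]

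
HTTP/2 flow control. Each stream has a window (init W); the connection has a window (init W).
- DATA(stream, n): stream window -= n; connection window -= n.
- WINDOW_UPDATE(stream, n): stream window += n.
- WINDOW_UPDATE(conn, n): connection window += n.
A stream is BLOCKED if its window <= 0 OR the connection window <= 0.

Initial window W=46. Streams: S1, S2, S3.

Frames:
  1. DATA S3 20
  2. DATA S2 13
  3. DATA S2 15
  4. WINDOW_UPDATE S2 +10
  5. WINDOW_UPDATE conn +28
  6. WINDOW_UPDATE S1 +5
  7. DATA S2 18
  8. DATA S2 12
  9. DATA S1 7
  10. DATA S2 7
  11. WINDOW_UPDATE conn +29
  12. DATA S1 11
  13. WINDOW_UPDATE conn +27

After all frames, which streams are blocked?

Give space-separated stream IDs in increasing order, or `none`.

Op 1: conn=26 S1=46 S2=46 S3=26 blocked=[]
Op 2: conn=13 S1=46 S2=33 S3=26 blocked=[]
Op 3: conn=-2 S1=46 S2=18 S3=26 blocked=[1, 2, 3]
Op 4: conn=-2 S1=46 S2=28 S3=26 blocked=[1, 2, 3]
Op 5: conn=26 S1=46 S2=28 S3=26 blocked=[]
Op 6: conn=26 S1=51 S2=28 S3=26 blocked=[]
Op 7: conn=8 S1=51 S2=10 S3=26 blocked=[]
Op 8: conn=-4 S1=51 S2=-2 S3=26 blocked=[1, 2, 3]
Op 9: conn=-11 S1=44 S2=-2 S3=26 blocked=[1, 2, 3]
Op 10: conn=-18 S1=44 S2=-9 S3=26 blocked=[1, 2, 3]
Op 11: conn=11 S1=44 S2=-9 S3=26 blocked=[2]
Op 12: conn=0 S1=33 S2=-9 S3=26 blocked=[1, 2, 3]
Op 13: conn=27 S1=33 S2=-9 S3=26 blocked=[2]

Answer: S2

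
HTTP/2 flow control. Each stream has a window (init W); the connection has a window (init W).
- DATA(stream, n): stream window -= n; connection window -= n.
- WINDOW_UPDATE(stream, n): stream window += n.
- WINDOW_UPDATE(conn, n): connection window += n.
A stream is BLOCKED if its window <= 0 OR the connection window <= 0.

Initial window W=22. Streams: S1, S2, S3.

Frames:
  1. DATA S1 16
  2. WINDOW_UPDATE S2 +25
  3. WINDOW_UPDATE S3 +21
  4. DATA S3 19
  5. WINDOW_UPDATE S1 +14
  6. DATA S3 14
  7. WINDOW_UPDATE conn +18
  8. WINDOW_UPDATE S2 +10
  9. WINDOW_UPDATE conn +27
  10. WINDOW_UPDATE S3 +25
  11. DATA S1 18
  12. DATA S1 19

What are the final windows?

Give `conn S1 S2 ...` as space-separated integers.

Op 1: conn=6 S1=6 S2=22 S3=22 blocked=[]
Op 2: conn=6 S1=6 S2=47 S3=22 blocked=[]
Op 3: conn=6 S1=6 S2=47 S3=43 blocked=[]
Op 4: conn=-13 S1=6 S2=47 S3=24 blocked=[1, 2, 3]
Op 5: conn=-13 S1=20 S2=47 S3=24 blocked=[1, 2, 3]
Op 6: conn=-27 S1=20 S2=47 S3=10 blocked=[1, 2, 3]
Op 7: conn=-9 S1=20 S2=47 S3=10 blocked=[1, 2, 3]
Op 8: conn=-9 S1=20 S2=57 S3=10 blocked=[1, 2, 3]
Op 9: conn=18 S1=20 S2=57 S3=10 blocked=[]
Op 10: conn=18 S1=20 S2=57 S3=35 blocked=[]
Op 11: conn=0 S1=2 S2=57 S3=35 blocked=[1, 2, 3]
Op 12: conn=-19 S1=-17 S2=57 S3=35 blocked=[1, 2, 3]

Answer: -19 -17 57 35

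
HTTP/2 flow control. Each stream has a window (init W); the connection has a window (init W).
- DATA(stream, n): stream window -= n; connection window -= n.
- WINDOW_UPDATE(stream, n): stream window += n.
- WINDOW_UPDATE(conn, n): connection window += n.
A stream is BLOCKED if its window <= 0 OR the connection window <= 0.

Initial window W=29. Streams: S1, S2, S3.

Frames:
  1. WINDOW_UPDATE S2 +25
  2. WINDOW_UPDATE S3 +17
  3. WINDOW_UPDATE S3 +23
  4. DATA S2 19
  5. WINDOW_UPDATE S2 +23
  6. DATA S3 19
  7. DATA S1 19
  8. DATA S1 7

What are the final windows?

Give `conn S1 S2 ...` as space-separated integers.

Op 1: conn=29 S1=29 S2=54 S3=29 blocked=[]
Op 2: conn=29 S1=29 S2=54 S3=46 blocked=[]
Op 3: conn=29 S1=29 S2=54 S3=69 blocked=[]
Op 4: conn=10 S1=29 S2=35 S3=69 blocked=[]
Op 5: conn=10 S1=29 S2=58 S3=69 blocked=[]
Op 6: conn=-9 S1=29 S2=58 S3=50 blocked=[1, 2, 3]
Op 7: conn=-28 S1=10 S2=58 S3=50 blocked=[1, 2, 3]
Op 8: conn=-35 S1=3 S2=58 S3=50 blocked=[1, 2, 3]

Answer: -35 3 58 50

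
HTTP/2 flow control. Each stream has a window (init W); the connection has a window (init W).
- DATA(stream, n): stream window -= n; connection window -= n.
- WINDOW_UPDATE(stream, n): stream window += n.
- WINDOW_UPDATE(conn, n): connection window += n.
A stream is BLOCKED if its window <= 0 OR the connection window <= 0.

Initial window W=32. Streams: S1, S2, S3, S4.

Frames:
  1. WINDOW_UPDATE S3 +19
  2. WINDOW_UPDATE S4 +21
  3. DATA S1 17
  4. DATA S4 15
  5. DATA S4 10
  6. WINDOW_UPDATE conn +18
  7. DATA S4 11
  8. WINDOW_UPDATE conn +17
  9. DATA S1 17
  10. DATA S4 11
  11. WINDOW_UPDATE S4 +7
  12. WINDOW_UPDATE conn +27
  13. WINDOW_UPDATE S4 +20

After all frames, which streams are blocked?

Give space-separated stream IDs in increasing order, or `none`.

Answer: S1

Derivation:
Op 1: conn=32 S1=32 S2=32 S3=51 S4=32 blocked=[]
Op 2: conn=32 S1=32 S2=32 S3=51 S4=53 blocked=[]
Op 3: conn=15 S1=15 S2=32 S3=51 S4=53 blocked=[]
Op 4: conn=0 S1=15 S2=32 S3=51 S4=38 blocked=[1, 2, 3, 4]
Op 5: conn=-10 S1=15 S2=32 S3=51 S4=28 blocked=[1, 2, 3, 4]
Op 6: conn=8 S1=15 S2=32 S3=51 S4=28 blocked=[]
Op 7: conn=-3 S1=15 S2=32 S3=51 S4=17 blocked=[1, 2, 3, 4]
Op 8: conn=14 S1=15 S2=32 S3=51 S4=17 blocked=[]
Op 9: conn=-3 S1=-2 S2=32 S3=51 S4=17 blocked=[1, 2, 3, 4]
Op 10: conn=-14 S1=-2 S2=32 S3=51 S4=6 blocked=[1, 2, 3, 4]
Op 11: conn=-14 S1=-2 S2=32 S3=51 S4=13 blocked=[1, 2, 3, 4]
Op 12: conn=13 S1=-2 S2=32 S3=51 S4=13 blocked=[1]
Op 13: conn=13 S1=-2 S2=32 S3=51 S4=33 blocked=[1]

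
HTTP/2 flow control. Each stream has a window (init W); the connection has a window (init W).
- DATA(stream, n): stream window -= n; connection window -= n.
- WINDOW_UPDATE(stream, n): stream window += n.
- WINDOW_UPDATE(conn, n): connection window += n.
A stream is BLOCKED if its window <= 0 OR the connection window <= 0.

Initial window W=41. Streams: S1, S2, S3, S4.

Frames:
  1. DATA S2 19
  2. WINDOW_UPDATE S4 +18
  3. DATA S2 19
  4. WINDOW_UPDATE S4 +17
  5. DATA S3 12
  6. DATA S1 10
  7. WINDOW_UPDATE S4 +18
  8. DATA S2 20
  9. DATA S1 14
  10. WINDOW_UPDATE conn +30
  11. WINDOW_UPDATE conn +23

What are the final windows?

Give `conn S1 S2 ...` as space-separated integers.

Answer: 0 17 -17 29 94

Derivation:
Op 1: conn=22 S1=41 S2=22 S3=41 S4=41 blocked=[]
Op 2: conn=22 S1=41 S2=22 S3=41 S4=59 blocked=[]
Op 3: conn=3 S1=41 S2=3 S3=41 S4=59 blocked=[]
Op 4: conn=3 S1=41 S2=3 S3=41 S4=76 blocked=[]
Op 5: conn=-9 S1=41 S2=3 S3=29 S4=76 blocked=[1, 2, 3, 4]
Op 6: conn=-19 S1=31 S2=3 S3=29 S4=76 blocked=[1, 2, 3, 4]
Op 7: conn=-19 S1=31 S2=3 S3=29 S4=94 blocked=[1, 2, 3, 4]
Op 8: conn=-39 S1=31 S2=-17 S3=29 S4=94 blocked=[1, 2, 3, 4]
Op 9: conn=-53 S1=17 S2=-17 S3=29 S4=94 blocked=[1, 2, 3, 4]
Op 10: conn=-23 S1=17 S2=-17 S3=29 S4=94 blocked=[1, 2, 3, 4]
Op 11: conn=0 S1=17 S2=-17 S3=29 S4=94 blocked=[1, 2, 3, 4]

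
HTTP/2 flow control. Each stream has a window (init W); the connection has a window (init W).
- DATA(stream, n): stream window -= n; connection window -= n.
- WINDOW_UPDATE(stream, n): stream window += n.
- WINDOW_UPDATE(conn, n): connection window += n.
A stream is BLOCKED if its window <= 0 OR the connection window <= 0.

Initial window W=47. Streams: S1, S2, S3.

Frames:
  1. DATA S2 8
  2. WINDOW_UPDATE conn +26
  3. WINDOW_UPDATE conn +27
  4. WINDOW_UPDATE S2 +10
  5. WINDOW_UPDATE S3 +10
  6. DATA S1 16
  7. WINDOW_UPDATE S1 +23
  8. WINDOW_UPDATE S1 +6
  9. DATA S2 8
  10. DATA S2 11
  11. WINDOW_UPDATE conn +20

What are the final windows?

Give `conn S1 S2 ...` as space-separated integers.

Answer: 77 60 30 57

Derivation:
Op 1: conn=39 S1=47 S2=39 S3=47 blocked=[]
Op 2: conn=65 S1=47 S2=39 S3=47 blocked=[]
Op 3: conn=92 S1=47 S2=39 S3=47 blocked=[]
Op 4: conn=92 S1=47 S2=49 S3=47 blocked=[]
Op 5: conn=92 S1=47 S2=49 S3=57 blocked=[]
Op 6: conn=76 S1=31 S2=49 S3=57 blocked=[]
Op 7: conn=76 S1=54 S2=49 S3=57 blocked=[]
Op 8: conn=76 S1=60 S2=49 S3=57 blocked=[]
Op 9: conn=68 S1=60 S2=41 S3=57 blocked=[]
Op 10: conn=57 S1=60 S2=30 S3=57 blocked=[]
Op 11: conn=77 S1=60 S2=30 S3=57 blocked=[]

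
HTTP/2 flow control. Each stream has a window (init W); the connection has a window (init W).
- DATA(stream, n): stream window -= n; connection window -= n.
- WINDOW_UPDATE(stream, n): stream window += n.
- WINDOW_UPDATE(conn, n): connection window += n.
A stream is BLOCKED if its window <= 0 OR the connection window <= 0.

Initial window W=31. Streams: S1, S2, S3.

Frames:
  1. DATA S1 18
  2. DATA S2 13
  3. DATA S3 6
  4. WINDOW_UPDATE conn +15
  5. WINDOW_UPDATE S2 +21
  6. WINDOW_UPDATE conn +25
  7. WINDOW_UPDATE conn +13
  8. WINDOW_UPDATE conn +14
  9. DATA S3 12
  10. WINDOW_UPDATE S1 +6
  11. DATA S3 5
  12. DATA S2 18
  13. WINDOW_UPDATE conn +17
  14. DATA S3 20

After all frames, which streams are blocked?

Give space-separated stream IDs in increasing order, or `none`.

Answer: S3

Derivation:
Op 1: conn=13 S1=13 S2=31 S3=31 blocked=[]
Op 2: conn=0 S1=13 S2=18 S3=31 blocked=[1, 2, 3]
Op 3: conn=-6 S1=13 S2=18 S3=25 blocked=[1, 2, 3]
Op 4: conn=9 S1=13 S2=18 S3=25 blocked=[]
Op 5: conn=9 S1=13 S2=39 S3=25 blocked=[]
Op 6: conn=34 S1=13 S2=39 S3=25 blocked=[]
Op 7: conn=47 S1=13 S2=39 S3=25 blocked=[]
Op 8: conn=61 S1=13 S2=39 S3=25 blocked=[]
Op 9: conn=49 S1=13 S2=39 S3=13 blocked=[]
Op 10: conn=49 S1=19 S2=39 S3=13 blocked=[]
Op 11: conn=44 S1=19 S2=39 S3=8 blocked=[]
Op 12: conn=26 S1=19 S2=21 S3=8 blocked=[]
Op 13: conn=43 S1=19 S2=21 S3=8 blocked=[]
Op 14: conn=23 S1=19 S2=21 S3=-12 blocked=[3]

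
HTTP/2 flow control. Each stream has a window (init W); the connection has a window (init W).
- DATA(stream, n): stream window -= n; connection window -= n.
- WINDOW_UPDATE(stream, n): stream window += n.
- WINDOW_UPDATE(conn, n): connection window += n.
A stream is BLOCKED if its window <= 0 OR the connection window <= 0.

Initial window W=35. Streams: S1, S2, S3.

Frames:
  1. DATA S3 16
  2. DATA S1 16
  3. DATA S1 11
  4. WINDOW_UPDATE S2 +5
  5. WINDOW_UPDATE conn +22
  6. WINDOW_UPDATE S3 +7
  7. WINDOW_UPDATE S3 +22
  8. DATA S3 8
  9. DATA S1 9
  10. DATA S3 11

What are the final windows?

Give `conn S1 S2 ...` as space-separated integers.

Answer: -14 -1 40 29

Derivation:
Op 1: conn=19 S1=35 S2=35 S3=19 blocked=[]
Op 2: conn=3 S1=19 S2=35 S3=19 blocked=[]
Op 3: conn=-8 S1=8 S2=35 S3=19 blocked=[1, 2, 3]
Op 4: conn=-8 S1=8 S2=40 S3=19 blocked=[1, 2, 3]
Op 5: conn=14 S1=8 S2=40 S3=19 blocked=[]
Op 6: conn=14 S1=8 S2=40 S3=26 blocked=[]
Op 7: conn=14 S1=8 S2=40 S3=48 blocked=[]
Op 8: conn=6 S1=8 S2=40 S3=40 blocked=[]
Op 9: conn=-3 S1=-1 S2=40 S3=40 blocked=[1, 2, 3]
Op 10: conn=-14 S1=-1 S2=40 S3=29 blocked=[1, 2, 3]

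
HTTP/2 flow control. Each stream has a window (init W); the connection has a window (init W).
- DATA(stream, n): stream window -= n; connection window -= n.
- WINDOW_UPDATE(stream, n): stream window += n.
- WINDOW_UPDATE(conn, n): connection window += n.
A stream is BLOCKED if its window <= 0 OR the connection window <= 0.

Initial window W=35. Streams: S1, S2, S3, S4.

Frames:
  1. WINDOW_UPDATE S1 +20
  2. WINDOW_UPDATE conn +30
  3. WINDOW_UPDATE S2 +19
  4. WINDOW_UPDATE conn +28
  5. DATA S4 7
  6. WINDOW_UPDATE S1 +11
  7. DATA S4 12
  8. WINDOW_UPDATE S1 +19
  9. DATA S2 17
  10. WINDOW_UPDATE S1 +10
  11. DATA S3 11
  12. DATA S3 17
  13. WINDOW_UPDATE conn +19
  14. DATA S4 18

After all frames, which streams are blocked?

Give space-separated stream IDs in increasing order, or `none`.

Answer: S4

Derivation:
Op 1: conn=35 S1=55 S2=35 S3=35 S4=35 blocked=[]
Op 2: conn=65 S1=55 S2=35 S3=35 S4=35 blocked=[]
Op 3: conn=65 S1=55 S2=54 S3=35 S4=35 blocked=[]
Op 4: conn=93 S1=55 S2=54 S3=35 S4=35 blocked=[]
Op 5: conn=86 S1=55 S2=54 S3=35 S4=28 blocked=[]
Op 6: conn=86 S1=66 S2=54 S3=35 S4=28 blocked=[]
Op 7: conn=74 S1=66 S2=54 S3=35 S4=16 blocked=[]
Op 8: conn=74 S1=85 S2=54 S3=35 S4=16 blocked=[]
Op 9: conn=57 S1=85 S2=37 S3=35 S4=16 blocked=[]
Op 10: conn=57 S1=95 S2=37 S3=35 S4=16 blocked=[]
Op 11: conn=46 S1=95 S2=37 S3=24 S4=16 blocked=[]
Op 12: conn=29 S1=95 S2=37 S3=7 S4=16 blocked=[]
Op 13: conn=48 S1=95 S2=37 S3=7 S4=16 blocked=[]
Op 14: conn=30 S1=95 S2=37 S3=7 S4=-2 blocked=[4]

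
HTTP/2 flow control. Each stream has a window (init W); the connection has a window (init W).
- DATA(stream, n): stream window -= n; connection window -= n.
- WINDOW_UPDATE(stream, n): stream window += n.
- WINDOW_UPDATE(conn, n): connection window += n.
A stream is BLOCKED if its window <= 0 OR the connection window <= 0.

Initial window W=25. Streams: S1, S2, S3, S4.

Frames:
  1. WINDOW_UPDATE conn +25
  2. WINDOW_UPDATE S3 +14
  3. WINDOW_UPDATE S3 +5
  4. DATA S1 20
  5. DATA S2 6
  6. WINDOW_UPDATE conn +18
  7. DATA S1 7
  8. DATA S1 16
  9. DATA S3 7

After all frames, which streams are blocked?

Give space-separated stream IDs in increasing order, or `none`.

Answer: S1

Derivation:
Op 1: conn=50 S1=25 S2=25 S3=25 S4=25 blocked=[]
Op 2: conn=50 S1=25 S2=25 S3=39 S4=25 blocked=[]
Op 3: conn=50 S1=25 S2=25 S3=44 S4=25 blocked=[]
Op 4: conn=30 S1=5 S2=25 S3=44 S4=25 blocked=[]
Op 5: conn=24 S1=5 S2=19 S3=44 S4=25 blocked=[]
Op 6: conn=42 S1=5 S2=19 S3=44 S4=25 blocked=[]
Op 7: conn=35 S1=-2 S2=19 S3=44 S4=25 blocked=[1]
Op 8: conn=19 S1=-18 S2=19 S3=44 S4=25 blocked=[1]
Op 9: conn=12 S1=-18 S2=19 S3=37 S4=25 blocked=[1]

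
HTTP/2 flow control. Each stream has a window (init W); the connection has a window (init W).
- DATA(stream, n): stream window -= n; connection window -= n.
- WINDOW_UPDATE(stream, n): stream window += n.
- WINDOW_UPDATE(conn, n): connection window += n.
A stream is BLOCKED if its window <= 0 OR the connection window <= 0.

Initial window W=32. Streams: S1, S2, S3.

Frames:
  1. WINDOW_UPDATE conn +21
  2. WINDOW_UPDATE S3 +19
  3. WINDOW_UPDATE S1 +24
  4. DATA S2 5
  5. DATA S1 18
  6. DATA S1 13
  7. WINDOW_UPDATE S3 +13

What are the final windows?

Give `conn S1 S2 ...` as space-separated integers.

Answer: 17 25 27 64

Derivation:
Op 1: conn=53 S1=32 S2=32 S3=32 blocked=[]
Op 2: conn=53 S1=32 S2=32 S3=51 blocked=[]
Op 3: conn=53 S1=56 S2=32 S3=51 blocked=[]
Op 4: conn=48 S1=56 S2=27 S3=51 blocked=[]
Op 5: conn=30 S1=38 S2=27 S3=51 blocked=[]
Op 6: conn=17 S1=25 S2=27 S3=51 blocked=[]
Op 7: conn=17 S1=25 S2=27 S3=64 blocked=[]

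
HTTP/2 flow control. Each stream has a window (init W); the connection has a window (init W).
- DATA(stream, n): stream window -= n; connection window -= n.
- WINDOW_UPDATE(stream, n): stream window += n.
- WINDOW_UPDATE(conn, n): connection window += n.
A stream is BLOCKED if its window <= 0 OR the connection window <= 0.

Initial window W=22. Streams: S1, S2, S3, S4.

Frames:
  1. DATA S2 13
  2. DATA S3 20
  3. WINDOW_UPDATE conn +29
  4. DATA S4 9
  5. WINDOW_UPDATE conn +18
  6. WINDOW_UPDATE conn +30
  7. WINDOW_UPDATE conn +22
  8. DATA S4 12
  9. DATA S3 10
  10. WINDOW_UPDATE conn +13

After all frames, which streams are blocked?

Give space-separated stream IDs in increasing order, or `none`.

Answer: S3

Derivation:
Op 1: conn=9 S1=22 S2=9 S3=22 S4=22 blocked=[]
Op 2: conn=-11 S1=22 S2=9 S3=2 S4=22 blocked=[1, 2, 3, 4]
Op 3: conn=18 S1=22 S2=9 S3=2 S4=22 blocked=[]
Op 4: conn=9 S1=22 S2=9 S3=2 S4=13 blocked=[]
Op 5: conn=27 S1=22 S2=9 S3=2 S4=13 blocked=[]
Op 6: conn=57 S1=22 S2=9 S3=2 S4=13 blocked=[]
Op 7: conn=79 S1=22 S2=9 S3=2 S4=13 blocked=[]
Op 8: conn=67 S1=22 S2=9 S3=2 S4=1 blocked=[]
Op 9: conn=57 S1=22 S2=9 S3=-8 S4=1 blocked=[3]
Op 10: conn=70 S1=22 S2=9 S3=-8 S4=1 blocked=[3]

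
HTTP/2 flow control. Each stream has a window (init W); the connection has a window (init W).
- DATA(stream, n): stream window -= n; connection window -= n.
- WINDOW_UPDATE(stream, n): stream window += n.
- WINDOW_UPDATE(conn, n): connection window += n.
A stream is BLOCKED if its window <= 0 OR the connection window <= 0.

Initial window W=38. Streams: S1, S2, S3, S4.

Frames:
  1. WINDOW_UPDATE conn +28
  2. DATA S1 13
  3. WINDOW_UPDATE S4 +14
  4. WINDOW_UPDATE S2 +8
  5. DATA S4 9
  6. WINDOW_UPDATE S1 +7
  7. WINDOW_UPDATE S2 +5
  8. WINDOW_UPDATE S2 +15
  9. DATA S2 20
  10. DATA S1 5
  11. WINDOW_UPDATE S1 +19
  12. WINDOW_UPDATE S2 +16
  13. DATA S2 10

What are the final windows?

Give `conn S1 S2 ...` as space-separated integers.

Answer: 9 46 52 38 43

Derivation:
Op 1: conn=66 S1=38 S2=38 S3=38 S4=38 blocked=[]
Op 2: conn=53 S1=25 S2=38 S3=38 S4=38 blocked=[]
Op 3: conn=53 S1=25 S2=38 S3=38 S4=52 blocked=[]
Op 4: conn=53 S1=25 S2=46 S3=38 S4=52 blocked=[]
Op 5: conn=44 S1=25 S2=46 S3=38 S4=43 blocked=[]
Op 6: conn=44 S1=32 S2=46 S3=38 S4=43 blocked=[]
Op 7: conn=44 S1=32 S2=51 S3=38 S4=43 blocked=[]
Op 8: conn=44 S1=32 S2=66 S3=38 S4=43 blocked=[]
Op 9: conn=24 S1=32 S2=46 S3=38 S4=43 blocked=[]
Op 10: conn=19 S1=27 S2=46 S3=38 S4=43 blocked=[]
Op 11: conn=19 S1=46 S2=46 S3=38 S4=43 blocked=[]
Op 12: conn=19 S1=46 S2=62 S3=38 S4=43 blocked=[]
Op 13: conn=9 S1=46 S2=52 S3=38 S4=43 blocked=[]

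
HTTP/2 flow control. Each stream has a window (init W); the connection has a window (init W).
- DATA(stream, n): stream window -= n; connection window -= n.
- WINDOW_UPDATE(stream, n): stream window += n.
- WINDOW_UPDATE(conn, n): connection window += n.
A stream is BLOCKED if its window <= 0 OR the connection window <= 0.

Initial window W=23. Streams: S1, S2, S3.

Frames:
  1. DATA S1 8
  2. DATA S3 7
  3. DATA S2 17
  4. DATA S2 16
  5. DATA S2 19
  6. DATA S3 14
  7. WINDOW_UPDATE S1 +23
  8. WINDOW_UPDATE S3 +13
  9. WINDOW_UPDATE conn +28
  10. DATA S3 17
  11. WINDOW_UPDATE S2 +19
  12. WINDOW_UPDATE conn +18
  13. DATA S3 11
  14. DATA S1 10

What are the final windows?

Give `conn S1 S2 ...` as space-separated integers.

Op 1: conn=15 S1=15 S2=23 S3=23 blocked=[]
Op 2: conn=8 S1=15 S2=23 S3=16 blocked=[]
Op 3: conn=-9 S1=15 S2=6 S3=16 blocked=[1, 2, 3]
Op 4: conn=-25 S1=15 S2=-10 S3=16 blocked=[1, 2, 3]
Op 5: conn=-44 S1=15 S2=-29 S3=16 blocked=[1, 2, 3]
Op 6: conn=-58 S1=15 S2=-29 S3=2 blocked=[1, 2, 3]
Op 7: conn=-58 S1=38 S2=-29 S3=2 blocked=[1, 2, 3]
Op 8: conn=-58 S1=38 S2=-29 S3=15 blocked=[1, 2, 3]
Op 9: conn=-30 S1=38 S2=-29 S3=15 blocked=[1, 2, 3]
Op 10: conn=-47 S1=38 S2=-29 S3=-2 blocked=[1, 2, 3]
Op 11: conn=-47 S1=38 S2=-10 S3=-2 blocked=[1, 2, 3]
Op 12: conn=-29 S1=38 S2=-10 S3=-2 blocked=[1, 2, 3]
Op 13: conn=-40 S1=38 S2=-10 S3=-13 blocked=[1, 2, 3]
Op 14: conn=-50 S1=28 S2=-10 S3=-13 blocked=[1, 2, 3]

Answer: -50 28 -10 -13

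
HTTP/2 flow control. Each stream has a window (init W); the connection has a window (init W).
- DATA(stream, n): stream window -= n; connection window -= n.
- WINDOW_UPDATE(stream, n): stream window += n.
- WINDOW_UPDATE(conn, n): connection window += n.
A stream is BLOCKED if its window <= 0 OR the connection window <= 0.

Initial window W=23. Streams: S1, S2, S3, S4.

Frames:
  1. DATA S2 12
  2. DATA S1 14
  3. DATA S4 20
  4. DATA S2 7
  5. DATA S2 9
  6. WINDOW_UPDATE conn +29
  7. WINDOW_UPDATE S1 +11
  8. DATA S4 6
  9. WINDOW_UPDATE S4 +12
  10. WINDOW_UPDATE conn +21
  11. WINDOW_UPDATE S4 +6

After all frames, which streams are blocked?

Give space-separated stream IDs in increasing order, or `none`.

Answer: S2

Derivation:
Op 1: conn=11 S1=23 S2=11 S3=23 S4=23 blocked=[]
Op 2: conn=-3 S1=9 S2=11 S3=23 S4=23 blocked=[1, 2, 3, 4]
Op 3: conn=-23 S1=9 S2=11 S3=23 S4=3 blocked=[1, 2, 3, 4]
Op 4: conn=-30 S1=9 S2=4 S3=23 S4=3 blocked=[1, 2, 3, 4]
Op 5: conn=-39 S1=9 S2=-5 S3=23 S4=3 blocked=[1, 2, 3, 4]
Op 6: conn=-10 S1=9 S2=-5 S3=23 S4=3 blocked=[1, 2, 3, 4]
Op 7: conn=-10 S1=20 S2=-5 S3=23 S4=3 blocked=[1, 2, 3, 4]
Op 8: conn=-16 S1=20 S2=-5 S3=23 S4=-3 blocked=[1, 2, 3, 4]
Op 9: conn=-16 S1=20 S2=-5 S3=23 S4=9 blocked=[1, 2, 3, 4]
Op 10: conn=5 S1=20 S2=-5 S3=23 S4=9 blocked=[2]
Op 11: conn=5 S1=20 S2=-5 S3=23 S4=15 blocked=[2]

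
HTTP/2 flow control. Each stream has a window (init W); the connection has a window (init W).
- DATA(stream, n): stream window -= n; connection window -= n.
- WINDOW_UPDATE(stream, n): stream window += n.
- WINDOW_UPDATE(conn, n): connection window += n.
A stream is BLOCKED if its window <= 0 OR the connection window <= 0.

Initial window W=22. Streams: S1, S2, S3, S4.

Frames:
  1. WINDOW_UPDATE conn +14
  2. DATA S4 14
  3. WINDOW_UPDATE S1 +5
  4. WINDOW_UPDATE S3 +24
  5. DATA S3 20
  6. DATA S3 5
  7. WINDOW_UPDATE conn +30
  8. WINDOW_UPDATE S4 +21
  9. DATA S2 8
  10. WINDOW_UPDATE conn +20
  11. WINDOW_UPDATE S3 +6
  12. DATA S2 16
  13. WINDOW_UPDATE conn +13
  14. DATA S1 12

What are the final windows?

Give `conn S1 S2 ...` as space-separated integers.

Op 1: conn=36 S1=22 S2=22 S3=22 S4=22 blocked=[]
Op 2: conn=22 S1=22 S2=22 S3=22 S4=8 blocked=[]
Op 3: conn=22 S1=27 S2=22 S3=22 S4=8 blocked=[]
Op 4: conn=22 S1=27 S2=22 S3=46 S4=8 blocked=[]
Op 5: conn=2 S1=27 S2=22 S3=26 S4=8 blocked=[]
Op 6: conn=-3 S1=27 S2=22 S3=21 S4=8 blocked=[1, 2, 3, 4]
Op 7: conn=27 S1=27 S2=22 S3=21 S4=8 blocked=[]
Op 8: conn=27 S1=27 S2=22 S3=21 S4=29 blocked=[]
Op 9: conn=19 S1=27 S2=14 S3=21 S4=29 blocked=[]
Op 10: conn=39 S1=27 S2=14 S3=21 S4=29 blocked=[]
Op 11: conn=39 S1=27 S2=14 S3=27 S4=29 blocked=[]
Op 12: conn=23 S1=27 S2=-2 S3=27 S4=29 blocked=[2]
Op 13: conn=36 S1=27 S2=-2 S3=27 S4=29 blocked=[2]
Op 14: conn=24 S1=15 S2=-2 S3=27 S4=29 blocked=[2]

Answer: 24 15 -2 27 29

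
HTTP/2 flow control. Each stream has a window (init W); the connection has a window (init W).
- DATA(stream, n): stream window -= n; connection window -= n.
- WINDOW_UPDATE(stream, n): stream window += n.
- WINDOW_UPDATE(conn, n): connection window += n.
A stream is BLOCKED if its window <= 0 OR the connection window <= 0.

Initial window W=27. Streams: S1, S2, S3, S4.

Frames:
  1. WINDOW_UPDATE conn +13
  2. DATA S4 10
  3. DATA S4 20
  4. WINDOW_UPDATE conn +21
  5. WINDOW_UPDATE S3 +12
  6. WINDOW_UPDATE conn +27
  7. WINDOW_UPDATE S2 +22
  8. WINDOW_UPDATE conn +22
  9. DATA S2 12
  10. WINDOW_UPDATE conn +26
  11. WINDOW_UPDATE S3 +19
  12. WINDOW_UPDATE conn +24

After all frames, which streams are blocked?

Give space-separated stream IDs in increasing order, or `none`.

Op 1: conn=40 S1=27 S2=27 S3=27 S4=27 blocked=[]
Op 2: conn=30 S1=27 S2=27 S3=27 S4=17 blocked=[]
Op 3: conn=10 S1=27 S2=27 S3=27 S4=-3 blocked=[4]
Op 4: conn=31 S1=27 S2=27 S3=27 S4=-3 blocked=[4]
Op 5: conn=31 S1=27 S2=27 S3=39 S4=-3 blocked=[4]
Op 6: conn=58 S1=27 S2=27 S3=39 S4=-3 blocked=[4]
Op 7: conn=58 S1=27 S2=49 S3=39 S4=-3 blocked=[4]
Op 8: conn=80 S1=27 S2=49 S3=39 S4=-3 blocked=[4]
Op 9: conn=68 S1=27 S2=37 S3=39 S4=-3 blocked=[4]
Op 10: conn=94 S1=27 S2=37 S3=39 S4=-3 blocked=[4]
Op 11: conn=94 S1=27 S2=37 S3=58 S4=-3 blocked=[4]
Op 12: conn=118 S1=27 S2=37 S3=58 S4=-3 blocked=[4]

Answer: S4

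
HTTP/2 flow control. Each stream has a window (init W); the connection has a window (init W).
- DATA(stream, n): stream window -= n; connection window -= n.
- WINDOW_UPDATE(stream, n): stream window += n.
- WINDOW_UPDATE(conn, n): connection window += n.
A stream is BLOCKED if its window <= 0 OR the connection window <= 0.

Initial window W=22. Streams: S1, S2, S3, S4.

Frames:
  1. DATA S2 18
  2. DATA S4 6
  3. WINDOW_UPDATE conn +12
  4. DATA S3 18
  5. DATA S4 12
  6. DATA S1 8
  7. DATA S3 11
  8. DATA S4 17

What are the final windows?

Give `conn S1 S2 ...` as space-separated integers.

Answer: -56 14 4 -7 -13

Derivation:
Op 1: conn=4 S1=22 S2=4 S3=22 S4=22 blocked=[]
Op 2: conn=-2 S1=22 S2=4 S3=22 S4=16 blocked=[1, 2, 3, 4]
Op 3: conn=10 S1=22 S2=4 S3=22 S4=16 blocked=[]
Op 4: conn=-8 S1=22 S2=4 S3=4 S4=16 blocked=[1, 2, 3, 4]
Op 5: conn=-20 S1=22 S2=4 S3=4 S4=4 blocked=[1, 2, 3, 4]
Op 6: conn=-28 S1=14 S2=4 S3=4 S4=4 blocked=[1, 2, 3, 4]
Op 7: conn=-39 S1=14 S2=4 S3=-7 S4=4 blocked=[1, 2, 3, 4]
Op 8: conn=-56 S1=14 S2=4 S3=-7 S4=-13 blocked=[1, 2, 3, 4]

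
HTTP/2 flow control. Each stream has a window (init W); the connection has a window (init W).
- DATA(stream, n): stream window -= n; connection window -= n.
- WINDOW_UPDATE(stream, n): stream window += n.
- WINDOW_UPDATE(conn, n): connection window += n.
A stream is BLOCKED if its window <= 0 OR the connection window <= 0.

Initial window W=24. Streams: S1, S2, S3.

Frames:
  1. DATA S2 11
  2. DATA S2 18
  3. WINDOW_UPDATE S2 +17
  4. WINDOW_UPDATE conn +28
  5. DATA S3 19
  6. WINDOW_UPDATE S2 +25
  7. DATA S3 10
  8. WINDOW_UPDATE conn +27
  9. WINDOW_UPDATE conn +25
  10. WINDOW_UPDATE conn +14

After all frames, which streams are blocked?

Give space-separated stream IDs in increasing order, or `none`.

Answer: S3

Derivation:
Op 1: conn=13 S1=24 S2=13 S3=24 blocked=[]
Op 2: conn=-5 S1=24 S2=-5 S3=24 blocked=[1, 2, 3]
Op 3: conn=-5 S1=24 S2=12 S3=24 blocked=[1, 2, 3]
Op 4: conn=23 S1=24 S2=12 S3=24 blocked=[]
Op 5: conn=4 S1=24 S2=12 S3=5 blocked=[]
Op 6: conn=4 S1=24 S2=37 S3=5 blocked=[]
Op 7: conn=-6 S1=24 S2=37 S3=-5 blocked=[1, 2, 3]
Op 8: conn=21 S1=24 S2=37 S3=-5 blocked=[3]
Op 9: conn=46 S1=24 S2=37 S3=-5 blocked=[3]
Op 10: conn=60 S1=24 S2=37 S3=-5 blocked=[3]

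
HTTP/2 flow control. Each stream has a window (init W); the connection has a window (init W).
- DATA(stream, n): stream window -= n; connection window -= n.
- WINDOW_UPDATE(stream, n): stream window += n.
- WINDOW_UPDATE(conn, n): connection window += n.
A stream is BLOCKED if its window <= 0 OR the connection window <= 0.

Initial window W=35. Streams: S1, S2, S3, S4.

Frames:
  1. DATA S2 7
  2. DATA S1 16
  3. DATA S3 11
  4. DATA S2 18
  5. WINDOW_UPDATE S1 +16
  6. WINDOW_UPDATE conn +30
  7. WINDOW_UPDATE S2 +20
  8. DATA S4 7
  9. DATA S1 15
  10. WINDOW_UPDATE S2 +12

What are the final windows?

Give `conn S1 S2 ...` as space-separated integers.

Op 1: conn=28 S1=35 S2=28 S3=35 S4=35 blocked=[]
Op 2: conn=12 S1=19 S2=28 S3=35 S4=35 blocked=[]
Op 3: conn=1 S1=19 S2=28 S3=24 S4=35 blocked=[]
Op 4: conn=-17 S1=19 S2=10 S3=24 S4=35 blocked=[1, 2, 3, 4]
Op 5: conn=-17 S1=35 S2=10 S3=24 S4=35 blocked=[1, 2, 3, 4]
Op 6: conn=13 S1=35 S2=10 S3=24 S4=35 blocked=[]
Op 7: conn=13 S1=35 S2=30 S3=24 S4=35 blocked=[]
Op 8: conn=6 S1=35 S2=30 S3=24 S4=28 blocked=[]
Op 9: conn=-9 S1=20 S2=30 S3=24 S4=28 blocked=[1, 2, 3, 4]
Op 10: conn=-9 S1=20 S2=42 S3=24 S4=28 blocked=[1, 2, 3, 4]

Answer: -9 20 42 24 28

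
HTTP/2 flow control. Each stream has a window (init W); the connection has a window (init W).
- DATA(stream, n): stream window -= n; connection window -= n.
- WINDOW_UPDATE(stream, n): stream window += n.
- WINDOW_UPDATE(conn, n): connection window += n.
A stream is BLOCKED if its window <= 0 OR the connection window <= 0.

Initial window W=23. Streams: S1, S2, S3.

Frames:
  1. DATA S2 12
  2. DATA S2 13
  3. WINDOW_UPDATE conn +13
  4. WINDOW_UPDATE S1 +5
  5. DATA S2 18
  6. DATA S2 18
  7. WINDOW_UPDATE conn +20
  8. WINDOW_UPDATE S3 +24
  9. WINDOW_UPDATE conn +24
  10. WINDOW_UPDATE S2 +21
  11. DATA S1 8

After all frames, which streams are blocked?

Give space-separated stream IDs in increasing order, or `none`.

Answer: S2

Derivation:
Op 1: conn=11 S1=23 S2=11 S3=23 blocked=[]
Op 2: conn=-2 S1=23 S2=-2 S3=23 blocked=[1, 2, 3]
Op 3: conn=11 S1=23 S2=-2 S3=23 blocked=[2]
Op 4: conn=11 S1=28 S2=-2 S3=23 blocked=[2]
Op 5: conn=-7 S1=28 S2=-20 S3=23 blocked=[1, 2, 3]
Op 6: conn=-25 S1=28 S2=-38 S3=23 blocked=[1, 2, 3]
Op 7: conn=-5 S1=28 S2=-38 S3=23 blocked=[1, 2, 3]
Op 8: conn=-5 S1=28 S2=-38 S3=47 blocked=[1, 2, 3]
Op 9: conn=19 S1=28 S2=-38 S3=47 blocked=[2]
Op 10: conn=19 S1=28 S2=-17 S3=47 blocked=[2]
Op 11: conn=11 S1=20 S2=-17 S3=47 blocked=[2]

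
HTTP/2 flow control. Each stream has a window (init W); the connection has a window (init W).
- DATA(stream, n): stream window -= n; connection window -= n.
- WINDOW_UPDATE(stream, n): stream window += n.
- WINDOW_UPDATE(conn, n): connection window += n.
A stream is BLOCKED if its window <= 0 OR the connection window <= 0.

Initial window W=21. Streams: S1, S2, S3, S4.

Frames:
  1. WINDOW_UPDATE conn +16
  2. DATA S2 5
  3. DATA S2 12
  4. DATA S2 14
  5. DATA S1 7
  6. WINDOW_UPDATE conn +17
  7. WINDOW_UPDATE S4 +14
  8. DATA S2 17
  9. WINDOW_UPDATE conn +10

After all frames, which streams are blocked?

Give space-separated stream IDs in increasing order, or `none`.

Answer: S2

Derivation:
Op 1: conn=37 S1=21 S2=21 S3=21 S4=21 blocked=[]
Op 2: conn=32 S1=21 S2=16 S3=21 S4=21 blocked=[]
Op 3: conn=20 S1=21 S2=4 S3=21 S4=21 blocked=[]
Op 4: conn=6 S1=21 S2=-10 S3=21 S4=21 blocked=[2]
Op 5: conn=-1 S1=14 S2=-10 S3=21 S4=21 blocked=[1, 2, 3, 4]
Op 6: conn=16 S1=14 S2=-10 S3=21 S4=21 blocked=[2]
Op 7: conn=16 S1=14 S2=-10 S3=21 S4=35 blocked=[2]
Op 8: conn=-1 S1=14 S2=-27 S3=21 S4=35 blocked=[1, 2, 3, 4]
Op 9: conn=9 S1=14 S2=-27 S3=21 S4=35 blocked=[2]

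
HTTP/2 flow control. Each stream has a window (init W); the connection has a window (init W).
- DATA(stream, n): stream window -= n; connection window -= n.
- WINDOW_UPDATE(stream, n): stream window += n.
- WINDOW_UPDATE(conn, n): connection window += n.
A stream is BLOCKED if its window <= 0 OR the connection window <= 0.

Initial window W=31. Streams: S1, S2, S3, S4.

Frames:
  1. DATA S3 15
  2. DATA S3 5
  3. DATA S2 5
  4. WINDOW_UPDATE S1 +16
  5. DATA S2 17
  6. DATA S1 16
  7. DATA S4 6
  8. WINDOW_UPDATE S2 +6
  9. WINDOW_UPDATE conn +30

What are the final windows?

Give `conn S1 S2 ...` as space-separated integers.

Answer: -3 31 15 11 25

Derivation:
Op 1: conn=16 S1=31 S2=31 S3=16 S4=31 blocked=[]
Op 2: conn=11 S1=31 S2=31 S3=11 S4=31 blocked=[]
Op 3: conn=6 S1=31 S2=26 S3=11 S4=31 blocked=[]
Op 4: conn=6 S1=47 S2=26 S3=11 S4=31 blocked=[]
Op 5: conn=-11 S1=47 S2=9 S3=11 S4=31 blocked=[1, 2, 3, 4]
Op 6: conn=-27 S1=31 S2=9 S3=11 S4=31 blocked=[1, 2, 3, 4]
Op 7: conn=-33 S1=31 S2=9 S3=11 S4=25 blocked=[1, 2, 3, 4]
Op 8: conn=-33 S1=31 S2=15 S3=11 S4=25 blocked=[1, 2, 3, 4]
Op 9: conn=-3 S1=31 S2=15 S3=11 S4=25 blocked=[1, 2, 3, 4]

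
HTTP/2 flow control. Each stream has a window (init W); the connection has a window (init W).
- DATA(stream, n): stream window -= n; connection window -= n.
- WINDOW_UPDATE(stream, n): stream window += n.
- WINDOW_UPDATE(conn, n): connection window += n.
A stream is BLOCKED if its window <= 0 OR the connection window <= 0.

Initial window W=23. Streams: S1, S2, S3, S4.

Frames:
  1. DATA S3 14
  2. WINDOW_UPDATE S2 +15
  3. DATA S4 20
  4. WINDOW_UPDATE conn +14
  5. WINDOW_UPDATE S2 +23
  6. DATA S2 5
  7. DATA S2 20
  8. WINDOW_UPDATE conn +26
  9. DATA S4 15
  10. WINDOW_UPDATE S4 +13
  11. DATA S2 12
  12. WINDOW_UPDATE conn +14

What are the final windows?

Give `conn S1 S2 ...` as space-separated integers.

Op 1: conn=9 S1=23 S2=23 S3=9 S4=23 blocked=[]
Op 2: conn=9 S1=23 S2=38 S3=9 S4=23 blocked=[]
Op 3: conn=-11 S1=23 S2=38 S3=9 S4=3 blocked=[1, 2, 3, 4]
Op 4: conn=3 S1=23 S2=38 S3=9 S4=3 blocked=[]
Op 5: conn=3 S1=23 S2=61 S3=9 S4=3 blocked=[]
Op 6: conn=-2 S1=23 S2=56 S3=9 S4=3 blocked=[1, 2, 3, 4]
Op 7: conn=-22 S1=23 S2=36 S3=9 S4=3 blocked=[1, 2, 3, 4]
Op 8: conn=4 S1=23 S2=36 S3=9 S4=3 blocked=[]
Op 9: conn=-11 S1=23 S2=36 S3=9 S4=-12 blocked=[1, 2, 3, 4]
Op 10: conn=-11 S1=23 S2=36 S3=9 S4=1 blocked=[1, 2, 3, 4]
Op 11: conn=-23 S1=23 S2=24 S3=9 S4=1 blocked=[1, 2, 3, 4]
Op 12: conn=-9 S1=23 S2=24 S3=9 S4=1 blocked=[1, 2, 3, 4]

Answer: -9 23 24 9 1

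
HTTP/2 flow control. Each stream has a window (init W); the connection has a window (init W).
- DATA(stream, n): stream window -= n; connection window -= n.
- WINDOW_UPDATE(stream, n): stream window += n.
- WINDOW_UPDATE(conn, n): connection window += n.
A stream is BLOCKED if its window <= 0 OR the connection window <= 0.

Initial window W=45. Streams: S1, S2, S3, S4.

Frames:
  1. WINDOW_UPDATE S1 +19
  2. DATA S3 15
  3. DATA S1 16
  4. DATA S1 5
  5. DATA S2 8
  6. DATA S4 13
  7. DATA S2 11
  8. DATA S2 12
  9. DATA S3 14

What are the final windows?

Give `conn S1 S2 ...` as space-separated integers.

Op 1: conn=45 S1=64 S2=45 S3=45 S4=45 blocked=[]
Op 2: conn=30 S1=64 S2=45 S3=30 S4=45 blocked=[]
Op 3: conn=14 S1=48 S2=45 S3=30 S4=45 blocked=[]
Op 4: conn=9 S1=43 S2=45 S3=30 S4=45 blocked=[]
Op 5: conn=1 S1=43 S2=37 S3=30 S4=45 blocked=[]
Op 6: conn=-12 S1=43 S2=37 S3=30 S4=32 blocked=[1, 2, 3, 4]
Op 7: conn=-23 S1=43 S2=26 S3=30 S4=32 blocked=[1, 2, 3, 4]
Op 8: conn=-35 S1=43 S2=14 S3=30 S4=32 blocked=[1, 2, 3, 4]
Op 9: conn=-49 S1=43 S2=14 S3=16 S4=32 blocked=[1, 2, 3, 4]

Answer: -49 43 14 16 32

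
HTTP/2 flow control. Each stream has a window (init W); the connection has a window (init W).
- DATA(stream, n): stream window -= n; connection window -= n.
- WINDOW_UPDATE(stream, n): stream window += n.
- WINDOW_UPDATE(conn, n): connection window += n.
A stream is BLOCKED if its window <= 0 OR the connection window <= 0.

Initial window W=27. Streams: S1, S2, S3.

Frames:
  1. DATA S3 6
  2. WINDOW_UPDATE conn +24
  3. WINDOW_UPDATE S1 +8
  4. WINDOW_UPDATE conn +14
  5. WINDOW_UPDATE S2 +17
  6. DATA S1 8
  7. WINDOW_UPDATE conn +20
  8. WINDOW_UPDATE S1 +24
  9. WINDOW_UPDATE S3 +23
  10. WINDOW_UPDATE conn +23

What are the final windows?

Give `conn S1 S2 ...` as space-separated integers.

Answer: 94 51 44 44

Derivation:
Op 1: conn=21 S1=27 S2=27 S3=21 blocked=[]
Op 2: conn=45 S1=27 S2=27 S3=21 blocked=[]
Op 3: conn=45 S1=35 S2=27 S3=21 blocked=[]
Op 4: conn=59 S1=35 S2=27 S3=21 blocked=[]
Op 5: conn=59 S1=35 S2=44 S3=21 blocked=[]
Op 6: conn=51 S1=27 S2=44 S3=21 blocked=[]
Op 7: conn=71 S1=27 S2=44 S3=21 blocked=[]
Op 8: conn=71 S1=51 S2=44 S3=21 blocked=[]
Op 9: conn=71 S1=51 S2=44 S3=44 blocked=[]
Op 10: conn=94 S1=51 S2=44 S3=44 blocked=[]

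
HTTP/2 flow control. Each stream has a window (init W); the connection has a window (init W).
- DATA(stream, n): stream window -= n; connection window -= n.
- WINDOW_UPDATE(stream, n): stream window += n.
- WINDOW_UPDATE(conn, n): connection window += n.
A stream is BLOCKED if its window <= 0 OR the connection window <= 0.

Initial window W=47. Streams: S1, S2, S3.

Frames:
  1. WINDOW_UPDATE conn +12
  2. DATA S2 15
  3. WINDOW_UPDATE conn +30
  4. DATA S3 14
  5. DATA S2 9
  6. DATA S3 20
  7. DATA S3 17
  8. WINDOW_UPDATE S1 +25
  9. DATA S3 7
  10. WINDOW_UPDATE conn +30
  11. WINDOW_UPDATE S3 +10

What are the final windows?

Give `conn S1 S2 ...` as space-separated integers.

Op 1: conn=59 S1=47 S2=47 S3=47 blocked=[]
Op 2: conn=44 S1=47 S2=32 S3=47 blocked=[]
Op 3: conn=74 S1=47 S2=32 S3=47 blocked=[]
Op 4: conn=60 S1=47 S2=32 S3=33 blocked=[]
Op 5: conn=51 S1=47 S2=23 S3=33 blocked=[]
Op 6: conn=31 S1=47 S2=23 S3=13 blocked=[]
Op 7: conn=14 S1=47 S2=23 S3=-4 blocked=[3]
Op 8: conn=14 S1=72 S2=23 S3=-4 blocked=[3]
Op 9: conn=7 S1=72 S2=23 S3=-11 blocked=[3]
Op 10: conn=37 S1=72 S2=23 S3=-11 blocked=[3]
Op 11: conn=37 S1=72 S2=23 S3=-1 blocked=[3]

Answer: 37 72 23 -1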